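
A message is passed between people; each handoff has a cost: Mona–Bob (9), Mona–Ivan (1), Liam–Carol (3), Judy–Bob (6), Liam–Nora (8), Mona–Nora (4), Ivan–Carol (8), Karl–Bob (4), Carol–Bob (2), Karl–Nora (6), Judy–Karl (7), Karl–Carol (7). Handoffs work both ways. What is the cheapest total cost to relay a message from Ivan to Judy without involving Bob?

18

Checking several routes:
Ivan - Mona - Nora - Liam - Carol - Karl - Judy: 1 + 4 + 8 + 3 + 7 + 7 = 30
Ivan - Mona - Nora - Karl - Judy: 1 + 4 + 6 + 7 = 18
Ivan - Carol - Karl - Judy: 8 + 7 + 7 = 22
Best route has total 18.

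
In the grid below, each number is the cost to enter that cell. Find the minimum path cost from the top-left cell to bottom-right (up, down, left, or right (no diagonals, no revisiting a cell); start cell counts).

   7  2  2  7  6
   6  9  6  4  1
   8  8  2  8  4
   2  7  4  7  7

33

One optimal route is (0,0) → (0,1) → (0,2) → (1,2) → (1,3) → (1,4) → (2,4) → (3,4).
Its cost is 7 + 2 + 2 + 6 + 4 + 1 + 4 + 7 = 33.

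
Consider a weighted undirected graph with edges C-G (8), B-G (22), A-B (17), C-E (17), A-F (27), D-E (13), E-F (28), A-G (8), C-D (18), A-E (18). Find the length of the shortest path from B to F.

Some routes from B to F:
B -> G -> A -> F: 22 + 8 + 27 = 57
B -> A -> E -> F: 17 + 18 + 28 = 63
B -> A -> F: 17 + 27 = 44
Best route has total 44.

44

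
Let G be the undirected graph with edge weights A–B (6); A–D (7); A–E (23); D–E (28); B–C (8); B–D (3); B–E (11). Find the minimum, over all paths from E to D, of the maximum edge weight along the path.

11

A few of the E→D routes:
E → A → B → D: max(23, 6, 3) = 23
E → B → A → D: max(11, 6, 7) = 11
E → A → D: max(23, 7) = 23
E → B → D: max(11, 3) = 11
Smallest bottleneck: 11.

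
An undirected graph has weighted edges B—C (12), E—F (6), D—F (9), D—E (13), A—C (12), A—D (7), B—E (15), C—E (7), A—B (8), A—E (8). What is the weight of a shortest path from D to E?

Checking several routes:
D→A→B→C→E: 7 + 8 + 12 + 7 = 34
D→A→E: 7 + 8 = 15
D→F→E: 9 + 6 = 15
D→A→C→E: 7 + 12 + 7 = 26
D→E: 13
D→A→B→E: 7 + 8 + 15 = 30
The minimum is 13.

13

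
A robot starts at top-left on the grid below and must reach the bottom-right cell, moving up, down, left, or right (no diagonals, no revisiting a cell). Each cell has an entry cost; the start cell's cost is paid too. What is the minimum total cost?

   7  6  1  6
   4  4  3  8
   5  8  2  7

Path r0c0→r0c1→r0c2→r1c2→r2c2→r2c3: 7 + 6 + 1 + 3 + 2 + 7 = 26.

26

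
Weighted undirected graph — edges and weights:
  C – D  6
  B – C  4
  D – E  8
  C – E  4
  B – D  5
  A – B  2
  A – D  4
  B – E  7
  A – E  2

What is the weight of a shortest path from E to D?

6

Some routes from E to D:
E - A - B - D: 2 + 2 + 5 = 9
E - D: 8
E - A - D: 2 + 4 = 6
E - C - D: 4 + 6 = 10
E - B - D: 7 + 5 = 12
Shortest: 6.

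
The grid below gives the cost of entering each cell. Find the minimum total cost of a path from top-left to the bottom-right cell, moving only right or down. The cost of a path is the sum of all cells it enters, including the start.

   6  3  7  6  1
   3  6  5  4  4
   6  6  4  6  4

31

Cheapest: (0,0)→(0,1)→(0,2)→(0,3)→(0,4)→(1,4)→(2,4)
  6 + 3 + 7 + 6 + 1 + 4 + 4 = 31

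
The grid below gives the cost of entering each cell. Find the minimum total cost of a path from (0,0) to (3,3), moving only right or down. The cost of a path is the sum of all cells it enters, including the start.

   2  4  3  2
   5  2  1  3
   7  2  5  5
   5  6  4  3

Cheapest: r0c0 -> r0c1 -> r1c1 -> r1c2 -> r1c3 -> r2c3 -> r3c3
  2 + 4 + 2 + 1 + 3 + 5 + 3 = 20

20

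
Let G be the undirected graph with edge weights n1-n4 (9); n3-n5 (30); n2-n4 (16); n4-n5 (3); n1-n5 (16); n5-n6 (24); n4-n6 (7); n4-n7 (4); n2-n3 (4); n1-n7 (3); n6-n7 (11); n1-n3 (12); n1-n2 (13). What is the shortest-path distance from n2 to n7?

16

Comparing a few candidate routes:
n2 -> n3 -> n1 -> n7: 4 + 12 + 3 = 19
n2 -> n1 -> n7: 13 + 3 = 16
n2 -> n4 -> n7: 16 + 4 = 20
n2 -> n1 -> n4 -> n7: 13 + 9 + 4 = 26
Shortest: 16.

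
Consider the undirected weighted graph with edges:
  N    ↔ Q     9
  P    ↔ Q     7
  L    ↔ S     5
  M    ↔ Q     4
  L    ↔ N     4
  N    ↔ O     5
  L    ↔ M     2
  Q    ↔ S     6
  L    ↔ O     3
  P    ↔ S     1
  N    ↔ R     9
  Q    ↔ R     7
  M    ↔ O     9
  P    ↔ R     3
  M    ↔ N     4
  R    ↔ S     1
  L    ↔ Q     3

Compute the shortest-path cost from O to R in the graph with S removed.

13

Checking several routes:
O→L→M→Q→R: 3 + 2 + 4 + 7 = 16
O→L→Q→P→R: 3 + 3 + 7 + 3 = 16
O→N→R: 5 + 9 = 14
O→L→M→N→R: 3 + 2 + 4 + 9 = 18
O→L→N→R: 3 + 4 + 9 = 16
O→L→Q→R: 3 + 3 + 7 = 13
The minimum is 13.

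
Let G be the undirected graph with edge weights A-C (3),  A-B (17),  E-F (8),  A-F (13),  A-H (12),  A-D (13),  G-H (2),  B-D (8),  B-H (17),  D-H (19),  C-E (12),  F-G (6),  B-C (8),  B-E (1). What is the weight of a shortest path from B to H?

Comparing a few candidate routes:
B → E → C → A → H: 1 + 12 + 3 + 12 = 28
B → H: 17
B → E → F → G → H: 1 + 8 + 6 + 2 = 17
B → D → H: 8 + 19 = 27
B → C → A → H: 8 + 3 + 12 = 23
Shortest: 17.

17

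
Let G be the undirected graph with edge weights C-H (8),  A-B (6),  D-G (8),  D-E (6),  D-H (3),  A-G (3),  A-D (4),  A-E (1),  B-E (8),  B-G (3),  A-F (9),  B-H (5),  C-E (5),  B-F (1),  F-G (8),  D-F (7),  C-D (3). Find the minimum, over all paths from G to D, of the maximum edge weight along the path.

4

Some routes from G to D:
G → A → E → C → D: max(3, 1, 5, 3) = 5
G → A → D: max(3, 4) = 4
G → A → E → D: max(3, 1, 6) = 6
G → B → H → D: max(3, 5, 3) = 5
The minimum achievable maximum is 4.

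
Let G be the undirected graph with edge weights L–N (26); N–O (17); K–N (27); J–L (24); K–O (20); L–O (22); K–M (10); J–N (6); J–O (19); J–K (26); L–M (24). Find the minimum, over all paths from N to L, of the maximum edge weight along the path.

A few of the N→L routes:
N-O-K-M-L: max(17, 20, 10, 24) = 24
N-J-O-L: max(6, 19, 22) = 22
N-J-L: max(6, 24) = 24
N-O-L: max(17, 22) = 22
N-O-J-L: max(17, 19, 24) = 24
N-J-O-K-M-L: max(6, 19, 20, 10, 24) = 24
Best route has worst link 22.

22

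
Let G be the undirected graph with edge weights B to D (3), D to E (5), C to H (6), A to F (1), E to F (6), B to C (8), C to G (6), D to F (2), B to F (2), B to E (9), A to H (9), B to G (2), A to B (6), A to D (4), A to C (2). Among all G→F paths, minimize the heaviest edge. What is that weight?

Some routes from G to F:
G - B - F: max(2, 2) = 2
G - B - D - A - F: max(2, 3, 4, 1) = 4
G - B - D - F: max(2, 3, 2) = 3
G - C - A - B - D - E - F: max(6, 2, 6, 3, 5, 6) = 6
Smallest bottleneck: 2.

2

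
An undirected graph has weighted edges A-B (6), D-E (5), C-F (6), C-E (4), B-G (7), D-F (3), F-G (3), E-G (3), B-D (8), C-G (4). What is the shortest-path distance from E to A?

16

Checking several routes:
E → G → B → A: 3 + 7 + 6 = 16
E → G → F → D → B → A: 3 + 3 + 3 + 8 + 6 = 23
E → C → G → B → A: 4 + 4 + 7 + 6 = 21
E → D → B → A: 5 + 8 + 6 = 19
Best route has total 16.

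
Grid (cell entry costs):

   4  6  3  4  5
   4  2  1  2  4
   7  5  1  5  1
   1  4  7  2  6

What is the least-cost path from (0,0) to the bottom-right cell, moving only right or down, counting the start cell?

24

Cheapest: [0,0]→[1,0]→[1,1]→[1,2]→[1,3]→[1,4]→[2,4]→[3,4]
  4 + 4 + 2 + 1 + 2 + 4 + 1 + 6 = 24
(Top row then right column would cost 33.)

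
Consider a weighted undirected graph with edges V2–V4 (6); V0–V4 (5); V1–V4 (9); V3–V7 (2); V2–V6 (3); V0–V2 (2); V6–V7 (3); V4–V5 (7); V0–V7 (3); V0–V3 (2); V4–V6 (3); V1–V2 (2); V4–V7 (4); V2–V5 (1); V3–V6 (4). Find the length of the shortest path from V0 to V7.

3

Checking several routes:
V0 → V7: 3
V0 → V3 → V7: 2 + 2 = 4
V0 → V2 → V6 → V7: 2 + 3 + 3 = 8
V0 → V3 → V6 → V7: 2 + 4 + 3 = 9
V0 → V2 → V6 → V3 → V7: 2 + 3 + 4 + 2 = 11
V0 → V4 → V7: 5 + 4 = 9
Shortest: 3.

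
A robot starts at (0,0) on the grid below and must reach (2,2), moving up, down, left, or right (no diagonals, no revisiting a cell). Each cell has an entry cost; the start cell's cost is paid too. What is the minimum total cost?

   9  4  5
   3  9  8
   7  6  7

32

Path r0c0 r1c0 r2c0 r2c1 r2c2: 9 + 3 + 7 + 6 + 7 = 32.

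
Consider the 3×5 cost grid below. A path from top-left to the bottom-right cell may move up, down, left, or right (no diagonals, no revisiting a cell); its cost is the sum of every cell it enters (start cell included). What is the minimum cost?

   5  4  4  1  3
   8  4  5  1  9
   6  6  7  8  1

24

Cheapest: r0c0 → r0c1 → r0c2 → r0c3 → r1c3 → r2c3 → r2c4
  5 + 4 + 4 + 1 + 1 + 8 + 1 = 24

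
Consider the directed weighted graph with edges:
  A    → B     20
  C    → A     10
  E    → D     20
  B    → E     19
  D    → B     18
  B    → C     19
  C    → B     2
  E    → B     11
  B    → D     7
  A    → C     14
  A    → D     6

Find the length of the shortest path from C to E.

21

Routes from C to E:
C-A-D-B-E: 10 + 6 + 18 + 19 = 53
C-B-E: 2 + 19 = 21
C-A-B-E: 10 + 20 + 19 = 49
Shortest: 21.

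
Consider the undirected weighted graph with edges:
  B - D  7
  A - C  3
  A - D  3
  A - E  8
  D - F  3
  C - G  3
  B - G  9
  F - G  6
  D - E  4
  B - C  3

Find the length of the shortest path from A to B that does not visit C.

A few of the A→B routes:
A→E→D→B: 8 + 4 + 7 = 19
A→D→F→G→B: 3 + 3 + 6 + 9 = 21
A→D→B: 3 + 7 = 10
Best route has total 10.

10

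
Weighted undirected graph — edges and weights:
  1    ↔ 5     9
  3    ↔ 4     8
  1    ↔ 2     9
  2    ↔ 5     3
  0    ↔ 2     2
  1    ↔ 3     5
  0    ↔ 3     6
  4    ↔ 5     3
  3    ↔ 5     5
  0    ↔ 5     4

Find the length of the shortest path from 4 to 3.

8

A few of the 4→3 routes:
4→5→0→3: 3 + 4 + 6 = 13
4→5→3: 3 + 5 = 8
4→3: 8
Best route has total 8.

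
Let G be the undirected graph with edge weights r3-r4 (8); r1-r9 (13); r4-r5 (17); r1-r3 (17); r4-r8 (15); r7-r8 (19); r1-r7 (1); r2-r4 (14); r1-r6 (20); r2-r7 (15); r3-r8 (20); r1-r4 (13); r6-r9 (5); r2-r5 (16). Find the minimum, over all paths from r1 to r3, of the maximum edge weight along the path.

A few of the r1→r3 routes:
r1 - r7 - r2 - r4 - r3: max(1, 15, 14, 8) = 15
r1 - r4 - r3: max(13, 8) = 13
r1 - r7 - r8 - r4 - r3: max(1, 19, 15, 8) = 19
r1 - r3: max(17) = 17
r1 - r7 - r2 - r5 - r4 - r3: max(1, 15, 16, 17, 8) = 17
r1 - r4 - r8 - r3: max(13, 15, 20) = 20
The minimum achievable maximum is 13.

13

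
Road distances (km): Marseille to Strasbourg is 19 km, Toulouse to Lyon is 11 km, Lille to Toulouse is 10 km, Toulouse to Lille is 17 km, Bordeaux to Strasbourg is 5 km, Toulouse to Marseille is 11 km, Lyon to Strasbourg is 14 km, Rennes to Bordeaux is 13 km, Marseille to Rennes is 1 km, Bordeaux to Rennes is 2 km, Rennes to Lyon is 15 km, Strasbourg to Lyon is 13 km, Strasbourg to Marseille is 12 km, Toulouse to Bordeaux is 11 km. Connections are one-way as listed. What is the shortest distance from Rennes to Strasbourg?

Paths from Rennes to Strasbourg:
Rennes - Lyon - Strasbourg: 15 + 14 = 29
Rennes - Bordeaux - Strasbourg: 13 + 5 = 18
The minimum is 18 km.

18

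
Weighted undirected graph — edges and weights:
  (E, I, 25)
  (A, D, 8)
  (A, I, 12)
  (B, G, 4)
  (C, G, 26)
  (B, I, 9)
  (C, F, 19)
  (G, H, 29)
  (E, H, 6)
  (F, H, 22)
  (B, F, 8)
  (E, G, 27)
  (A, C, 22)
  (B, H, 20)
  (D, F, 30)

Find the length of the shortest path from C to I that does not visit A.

36

A few of the C→I routes:
C - G - B - I: 26 + 4 + 9 = 39
C - F - H - B - I: 19 + 22 + 20 + 9 = 70
C - F - B - I: 19 + 8 + 9 = 36
C - G - E - I: 26 + 27 + 25 = 78
C - F - H - E - I: 19 + 22 + 6 + 25 = 72
The minimum is 36.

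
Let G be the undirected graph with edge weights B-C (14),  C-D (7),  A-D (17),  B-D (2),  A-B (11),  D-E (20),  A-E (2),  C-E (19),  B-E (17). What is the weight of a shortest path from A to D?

13

Checking several routes:
A → E → D: 2 + 20 = 22
A → E → B → D: 2 + 17 + 2 = 21
A → D: 17
A → B → D: 11 + 2 = 13
The minimum is 13.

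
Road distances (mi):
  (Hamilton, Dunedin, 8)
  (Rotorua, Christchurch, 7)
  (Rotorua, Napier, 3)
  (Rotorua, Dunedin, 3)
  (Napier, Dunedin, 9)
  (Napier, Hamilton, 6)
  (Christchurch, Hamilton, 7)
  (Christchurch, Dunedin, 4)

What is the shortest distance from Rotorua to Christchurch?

7

Some routes from Rotorua to Christchurch:
Rotorua-Christchurch: 7
Rotorua-Dunedin-Christchurch: 3 + 4 = 7
Rotorua-Napier-Dunedin-Christchurch: 3 + 9 + 4 = 16
Shortest: 7 mi.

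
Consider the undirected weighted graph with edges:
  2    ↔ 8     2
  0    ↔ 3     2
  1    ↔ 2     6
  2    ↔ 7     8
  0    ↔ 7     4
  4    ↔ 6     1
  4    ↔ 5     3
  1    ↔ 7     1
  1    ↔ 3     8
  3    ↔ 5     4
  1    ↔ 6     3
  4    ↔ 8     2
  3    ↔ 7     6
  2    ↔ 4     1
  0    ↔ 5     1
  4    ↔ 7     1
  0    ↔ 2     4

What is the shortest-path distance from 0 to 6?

5

Comparing a few candidate routes:
0 → 7 → 4 → 6: 4 + 1 + 1 = 6
0 → 5 → 4 → 6: 1 + 3 + 1 = 5
0 → 2 → 4 → 6: 4 + 1 + 1 = 6
Shortest: 5.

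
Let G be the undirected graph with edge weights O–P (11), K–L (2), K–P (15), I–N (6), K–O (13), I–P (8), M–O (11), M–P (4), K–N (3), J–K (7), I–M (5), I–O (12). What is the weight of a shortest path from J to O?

20

Some routes from J to O:
J-K-P-O: 7 + 15 + 11 = 33
J-K-N-I-O: 7 + 3 + 6 + 12 = 28
J-K-N-I-P-O: 7 + 3 + 6 + 8 + 11 = 35
J-K-O: 7 + 13 = 20
J-K-N-I-M-O: 7 + 3 + 6 + 5 + 11 = 32
Best route has total 20.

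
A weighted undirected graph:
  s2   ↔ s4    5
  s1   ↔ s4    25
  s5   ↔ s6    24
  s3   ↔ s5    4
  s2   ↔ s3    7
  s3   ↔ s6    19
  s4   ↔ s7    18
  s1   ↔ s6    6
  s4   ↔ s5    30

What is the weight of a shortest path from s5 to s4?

Paths from s5 to s4:
s5 -> s3 -> s2 -> s4: 4 + 7 + 5 = 16
s5 -> s6 -> s3 -> s2 -> s4: 24 + 19 + 7 + 5 = 55
s5 -> s3 -> s6 -> s1 -> s4: 4 + 19 + 6 + 25 = 54
s5 -> s4: 30
s5 -> s6 -> s1 -> s4: 24 + 6 + 25 = 55
Shortest: 16.

16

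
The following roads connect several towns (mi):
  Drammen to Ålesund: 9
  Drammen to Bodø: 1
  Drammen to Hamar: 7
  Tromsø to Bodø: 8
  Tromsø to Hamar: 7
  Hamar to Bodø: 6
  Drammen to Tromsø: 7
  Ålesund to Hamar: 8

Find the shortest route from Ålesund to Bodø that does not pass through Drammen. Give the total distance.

14

Routes from Ålesund to Bodø avoiding Drammen:
Ålesund -> Hamar -> Bodø: 8 + 6 = 14
Ålesund -> Hamar -> Tromsø -> Bodø: 8 + 7 + 8 = 23
Best route has total 14 mi.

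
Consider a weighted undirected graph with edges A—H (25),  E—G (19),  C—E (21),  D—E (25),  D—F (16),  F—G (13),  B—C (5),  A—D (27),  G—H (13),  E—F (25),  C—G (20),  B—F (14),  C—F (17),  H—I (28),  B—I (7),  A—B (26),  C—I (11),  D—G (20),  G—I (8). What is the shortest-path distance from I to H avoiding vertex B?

A few of the I→H routes:
I-C-G-H: 11 + 20 + 13 = 44
I-H: 28
I-G-H: 8 + 13 = 21
The minimum is 21.

21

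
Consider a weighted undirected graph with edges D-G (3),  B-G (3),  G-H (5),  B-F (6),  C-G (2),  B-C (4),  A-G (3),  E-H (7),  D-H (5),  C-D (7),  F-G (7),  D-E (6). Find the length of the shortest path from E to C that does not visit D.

14

Candidate routes:
E - H - G - C: 7 + 5 + 2 = 14
E - H - G - B - C: 7 + 5 + 3 + 4 = 19
E - H - G - F - B - C: 7 + 5 + 7 + 6 + 4 = 29
The minimum is 14.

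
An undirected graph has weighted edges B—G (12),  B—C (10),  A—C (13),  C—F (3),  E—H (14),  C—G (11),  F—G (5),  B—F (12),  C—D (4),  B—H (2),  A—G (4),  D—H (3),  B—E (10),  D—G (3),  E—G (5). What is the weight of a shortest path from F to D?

Some routes from F to D:
F -> B -> H -> D: 12 + 2 + 3 = 17
F -> C -> D: 3 + 4 = 7
F -> G -> D: 5 + 3 = 8
F -> C -> B -> H -> D: 3 + 10 + 2 + 3 = 18
F -> C -> G -> D: 3 + 11 + 3 = 17
F -> G -> C -> D: 5 + 11 + 4 = 20
Shortest: 7.

7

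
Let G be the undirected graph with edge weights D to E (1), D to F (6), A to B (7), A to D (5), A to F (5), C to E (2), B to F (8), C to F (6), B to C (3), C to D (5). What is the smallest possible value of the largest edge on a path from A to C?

A few of the A→C routes:
A → D → C: max(5, 5) = 5
A → D → F → C: max(5, 6, 6) = 6
A → D → E → C: max(5, 1, 2) = 5
Best route has worst link 5.

5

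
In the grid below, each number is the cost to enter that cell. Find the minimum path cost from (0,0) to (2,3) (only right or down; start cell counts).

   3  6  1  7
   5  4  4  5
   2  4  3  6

23

One optimal route is r0c0 -> r0c1 -> r0c2 -> r1c2 -> r2c2 -> r2c3.
Its cost is 3 + 6 + 1 + 4 + 3 + 6 = 23.
For comparison, the top-then-right route costs 28.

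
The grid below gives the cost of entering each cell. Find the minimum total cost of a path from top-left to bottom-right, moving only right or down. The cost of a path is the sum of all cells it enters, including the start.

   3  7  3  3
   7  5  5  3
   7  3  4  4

23

Best path: (0,0) (0,1) (0,2) (0,3) (1,3) (2,3)
Cost: 3 + 7 + 3 + 3 + 3 + 4 = 23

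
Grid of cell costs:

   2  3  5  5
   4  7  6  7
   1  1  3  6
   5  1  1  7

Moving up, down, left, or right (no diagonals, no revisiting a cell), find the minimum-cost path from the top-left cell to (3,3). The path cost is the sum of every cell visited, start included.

Path (0,0) (1,0) (2,0) (2,1) (3,1) (3,2) (3,3): 2 + 4 + 1 + 1 + 1 + 1 + 7 = 17.

17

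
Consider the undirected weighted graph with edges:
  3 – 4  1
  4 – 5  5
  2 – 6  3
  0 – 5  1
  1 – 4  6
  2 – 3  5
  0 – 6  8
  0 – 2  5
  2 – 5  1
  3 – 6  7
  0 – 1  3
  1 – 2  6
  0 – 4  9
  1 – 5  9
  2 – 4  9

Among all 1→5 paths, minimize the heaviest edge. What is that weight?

Some routes from 1 to 5:
1 -> 4 -> 3 -> 2 -> 0 -> 5: max(6, 1, 5, 5, 1) = 6
1 -> 4 -> 3 -> 2 -> 5: max(6, 1, 5, 1) = 6
1 -> 0 -> 2 -> 5: max(3, 5, 1) = 5
1 -> 0 -> 5: max(3, 1) = 3
1 -> 0 -> 2 -> 3 -> 4 -> 5: max(3, 5, 5, 1, 5) = 5
The minimum achievable maximum is 3.

3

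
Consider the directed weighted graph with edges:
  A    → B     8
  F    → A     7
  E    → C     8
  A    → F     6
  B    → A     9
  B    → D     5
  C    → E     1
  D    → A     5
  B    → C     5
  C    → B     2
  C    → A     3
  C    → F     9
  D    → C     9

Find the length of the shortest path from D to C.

Paths from D to C:
D-C: 9
D-A-B-C: 5 + 8 + 5 = 18
Shortest: 9.

9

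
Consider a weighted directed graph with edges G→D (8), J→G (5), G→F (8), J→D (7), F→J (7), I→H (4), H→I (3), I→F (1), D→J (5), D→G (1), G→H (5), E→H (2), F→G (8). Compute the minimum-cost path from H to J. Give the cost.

11

Paths from H to J:
H → I → F → J: 3 + 1 + 7 = 11
H → I → F → G → D → J: 3 + 1 + 8 + 8 + 5 = 25
Shortest: 11.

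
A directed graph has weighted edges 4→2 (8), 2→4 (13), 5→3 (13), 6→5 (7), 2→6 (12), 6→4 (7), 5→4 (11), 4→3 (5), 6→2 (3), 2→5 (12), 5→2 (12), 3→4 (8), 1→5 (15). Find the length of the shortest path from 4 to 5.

Paths from 4 to 5:
4 - 2 - 6 - 5: 8 + 12 + 7 = 27
4 - 2 - 5: 8 + 12 = 20
Best route has total 20.

20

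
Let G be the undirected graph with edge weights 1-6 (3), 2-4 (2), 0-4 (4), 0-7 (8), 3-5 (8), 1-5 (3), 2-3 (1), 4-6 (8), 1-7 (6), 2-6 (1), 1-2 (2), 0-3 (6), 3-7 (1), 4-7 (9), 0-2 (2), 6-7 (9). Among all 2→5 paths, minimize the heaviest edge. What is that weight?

Some routes from 2 to 5:
2-6-1-5: max(1, 3, 3) = 3
2-0-3-7-1-5: max(2, 6, 1, 6, 3) = 6
2-1-5: max(2, 3) = 3
2-3-7-1-5: max(1, 1, 6, 3) = 6
The minimum achievable maximum is 3.

3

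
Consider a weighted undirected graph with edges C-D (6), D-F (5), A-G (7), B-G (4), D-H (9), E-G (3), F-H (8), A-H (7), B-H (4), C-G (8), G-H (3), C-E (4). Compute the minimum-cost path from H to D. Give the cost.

A few of the H→D routes:
H→D: 9
H→G→E→C→D: 3 + 3 + 4 + 6 = 16
H→F→D: 8 + 5 = 13
The minimum is 9.

9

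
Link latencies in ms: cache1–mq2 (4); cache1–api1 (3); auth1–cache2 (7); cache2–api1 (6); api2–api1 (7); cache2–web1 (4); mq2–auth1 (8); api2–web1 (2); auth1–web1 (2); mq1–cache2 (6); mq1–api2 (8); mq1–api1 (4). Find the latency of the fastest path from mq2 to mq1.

Some routes from mq2 to mq1:
mq2 -> cache1 -> api1 -> cache2 -> mq1: 4 + 3 + 6 + 6 = 19
mq2 -> auth1 -> cache2 -> mq1: 8 + 7 + 6 = 21
mq2 -> cache1 -> api1 -> mq1: 4 + 3 + 4 = 11
mq2 -> auth1 -> web1 -> cache2 -> mq1: 8 + 2 + 4 + 6 = 20
mq2 -> auth1 -> web1 -> api2 -> mq1: 8 + 2 + 2 + 8 = 20
The minimum is 11 ms.

11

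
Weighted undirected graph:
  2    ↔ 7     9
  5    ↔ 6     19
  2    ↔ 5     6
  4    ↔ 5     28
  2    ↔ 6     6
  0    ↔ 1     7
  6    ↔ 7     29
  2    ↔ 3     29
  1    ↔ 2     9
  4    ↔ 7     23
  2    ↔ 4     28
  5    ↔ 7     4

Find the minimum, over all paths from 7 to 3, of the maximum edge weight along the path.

A few of the 7→3 routes:
7 -> 5 -> 4 -> 2 -> 3: max(4, 28, 28, 29) = 29
7 -> 5 -> 2 -> 3: max(4, 6, 29) = 29
7 -> 6 -> 2 -> 3: max(29, 6, 29) = 29
7 -> 5 -> 6 -> 2 -> 3: max(4, 19, 6, 29) = 29
The minimum achievable maximum is 29.

29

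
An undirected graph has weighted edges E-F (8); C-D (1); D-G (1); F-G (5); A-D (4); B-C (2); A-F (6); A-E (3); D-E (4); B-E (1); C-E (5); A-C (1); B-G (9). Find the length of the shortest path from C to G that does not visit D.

A few of the C→G routes:
C→A→E→B→G: 1 + 3 + 1 + 9 = 14
C→A→F→G: 1 + 6 + 5 = 12
C→B→E→F→G: 2 + 1 + 8 + 5 = 16
C→A→E→F→G: 1 + 3 + 8 + 5 = 17
C→E→B→G: 5 + 1 + 9 = 15
C→B→G: 2 + 9 = 11
Best route has total 11.

11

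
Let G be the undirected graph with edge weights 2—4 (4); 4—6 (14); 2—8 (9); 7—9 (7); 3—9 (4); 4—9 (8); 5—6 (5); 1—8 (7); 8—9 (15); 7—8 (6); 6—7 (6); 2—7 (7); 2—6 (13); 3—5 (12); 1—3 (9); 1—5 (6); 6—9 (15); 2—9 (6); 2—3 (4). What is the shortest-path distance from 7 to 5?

A few of the 7→5 routes:
7 - 6 - 5: 6 + 5 = 11
7 - 8 - 1 - 5: 6 + 7 + 6 = 19
7 - 2 - 3 - 5: 7 + 4 + 12 = 23
The minimum is 11.

11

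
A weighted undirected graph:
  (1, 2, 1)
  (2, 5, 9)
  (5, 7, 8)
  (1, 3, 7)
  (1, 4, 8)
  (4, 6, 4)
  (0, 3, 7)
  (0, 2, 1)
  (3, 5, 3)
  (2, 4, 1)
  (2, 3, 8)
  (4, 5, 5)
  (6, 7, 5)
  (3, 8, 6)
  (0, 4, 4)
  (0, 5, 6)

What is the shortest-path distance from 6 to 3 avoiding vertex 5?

Checking several routes:
6 → 4 → 2 → 3: 4 + 1 + 8 = 13
6 → 4 → 2 → 1 → 3: 4 + 1 + 1 + 7 = 13
6 → 4 → 0 → 2 → 1 → 3: 4 + 4 + 1 + 1 + 7 = 17
6 → 4 → 0 → 2 → 3: 4 + 4 + 1 + 8 = 17
6 → 4 → 0 → 3: 4 + 4 + 7 = 15
6 → 4 → 2 → 0 → 3: 4 + 1 + 1 + 7 = 13
Best route has total 13.

13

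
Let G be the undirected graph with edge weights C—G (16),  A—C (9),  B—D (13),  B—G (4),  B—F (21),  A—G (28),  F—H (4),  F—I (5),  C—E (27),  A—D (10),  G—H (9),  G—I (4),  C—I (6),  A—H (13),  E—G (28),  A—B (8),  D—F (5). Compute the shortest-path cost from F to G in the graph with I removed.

A few of the F→G routes:
F -> D -> B -> G: 5 + 13 + 4 = 22
F -> B -> G: 21 + 4 = 25
F -> H -> G: 4 + 9 = 13
F -> H -> A -> B -> G: 4 + 13 + 8 + 4 = 29
F -> D -> A -> B -> G: 5 + 10 + 8 + 4 = 27
The minimum is 13.

13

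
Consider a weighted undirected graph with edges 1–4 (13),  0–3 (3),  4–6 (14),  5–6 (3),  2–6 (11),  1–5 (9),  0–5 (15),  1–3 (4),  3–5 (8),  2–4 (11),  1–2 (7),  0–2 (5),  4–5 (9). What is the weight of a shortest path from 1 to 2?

A few of the 1→2 routes:
1→3→0→2: 4 + 3 + 5 = 12
1→5→6→2: 9 + 3 + 11 = 23
1→4→2: 13 + 11 = 24
1→2: 7
1→5→3→0→2: 9 + 8 + 3 + 5 = 25
Best route has total 7.

7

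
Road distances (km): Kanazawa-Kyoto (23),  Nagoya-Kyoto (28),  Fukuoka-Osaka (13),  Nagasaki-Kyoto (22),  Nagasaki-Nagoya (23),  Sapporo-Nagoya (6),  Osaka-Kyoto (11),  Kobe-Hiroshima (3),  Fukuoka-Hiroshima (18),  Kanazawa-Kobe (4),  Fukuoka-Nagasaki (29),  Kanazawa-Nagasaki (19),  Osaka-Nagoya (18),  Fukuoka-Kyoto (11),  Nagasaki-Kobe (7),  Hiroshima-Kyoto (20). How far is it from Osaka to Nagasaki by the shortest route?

Checking several routes:
Osaka -> Kyoto -> Hiroshima -> Kobe -> Nagasaki: 11 + 20 + 3 + 7 = 41
Osaka -> Fukuoka -> Hiroshima -> Kobe -> Nagasaki: 13 + 18 + 3 + 7 = 41
Osaka -> Kyoto -> Nagasaki: 11 + 22 = 33
Osaka -> Nagoya -> Nagasaki: 18 + 23 = 41
Best route has total 33 km.

33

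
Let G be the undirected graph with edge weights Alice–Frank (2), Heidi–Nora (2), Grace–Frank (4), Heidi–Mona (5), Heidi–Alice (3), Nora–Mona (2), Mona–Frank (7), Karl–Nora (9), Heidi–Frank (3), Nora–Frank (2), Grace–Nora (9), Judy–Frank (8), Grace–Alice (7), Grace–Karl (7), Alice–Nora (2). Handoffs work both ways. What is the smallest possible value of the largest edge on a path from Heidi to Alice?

2

A few of the Heidi→Alice routes:
Heidi - Frank - Nora - Alice: max(3, 2, 2) = 3
Heidi - Mona - Nora - Alice: max(5, 2, 2) = 5
Heidi - Nora - Alice: max(2, 2) = 2
Heidi - Nora - Frank - Alice: max(2, 2, 2) = 2
Heidi - Frank - Alice: max(3, 2) = 3
Heidi - Alice: max(3) = 3
The minimum achievable maximum is 2.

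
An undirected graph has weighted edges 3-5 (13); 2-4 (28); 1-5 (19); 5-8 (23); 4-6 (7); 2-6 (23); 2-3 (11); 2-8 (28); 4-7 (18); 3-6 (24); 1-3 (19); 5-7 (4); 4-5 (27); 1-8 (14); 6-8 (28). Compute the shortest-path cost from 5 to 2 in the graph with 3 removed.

50

Some routes from 5 to 2 avoiding 3:
5-7-4-6-2: 4 + 18 + 7 + 23 = 52
5-4-2: 27 + 28 = 55
5-8-2: 23 + 28 = 51
5-7-4-2: 4 + 18 + 28 = 50
Best route has total 50.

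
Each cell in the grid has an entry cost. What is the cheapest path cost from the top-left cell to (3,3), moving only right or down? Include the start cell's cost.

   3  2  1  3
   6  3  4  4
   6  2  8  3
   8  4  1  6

21

Best path: [0,0]→[0,1]→[1,1]→[2,1]→[3,1]→[3,2]→[3,3]
Cost: 3 + 2 + 3 + 2 + 4 + 1 + 6 = 21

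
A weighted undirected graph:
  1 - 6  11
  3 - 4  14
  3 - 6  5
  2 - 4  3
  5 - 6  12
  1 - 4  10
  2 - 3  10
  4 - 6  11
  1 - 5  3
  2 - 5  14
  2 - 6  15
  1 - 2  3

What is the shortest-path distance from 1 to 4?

6

Checking several routes:
1 -> 6 -> 4: 11 + 11 = 22
1 -> 2 -> 4: 3 + 3 = 6
1 -> 4: 10
1 -> 5 -> 2 -> 4: 3 + 14 + 3 = 20
The minimum is 6.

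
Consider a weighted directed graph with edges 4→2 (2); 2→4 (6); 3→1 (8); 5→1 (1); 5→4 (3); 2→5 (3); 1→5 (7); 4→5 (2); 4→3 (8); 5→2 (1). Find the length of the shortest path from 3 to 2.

16

Candidate routes:
3-1-5-2: 8 + 7 + 1 = 16
3-1-5-4-2: 8 + 7 + 3 + 2 = 20
Best route has total 16.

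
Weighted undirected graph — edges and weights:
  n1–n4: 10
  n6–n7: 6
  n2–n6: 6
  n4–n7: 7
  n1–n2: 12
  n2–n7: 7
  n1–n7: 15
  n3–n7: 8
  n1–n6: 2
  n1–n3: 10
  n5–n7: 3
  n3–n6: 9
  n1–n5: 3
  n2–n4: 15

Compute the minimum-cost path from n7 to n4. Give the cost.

Some routes from n7 to n4:
n7 → n4: 7
n7 → n2 → n4: 7 + 15 = 22
n7 → n6 → n1 → n4: 6 + 2 + 10 = 18
n7 → n1 → n4: 15 + 10 = 25
n7 → n5 → n1 → n4: 3 + 3 + 10 = 16
The minimum is 7.

7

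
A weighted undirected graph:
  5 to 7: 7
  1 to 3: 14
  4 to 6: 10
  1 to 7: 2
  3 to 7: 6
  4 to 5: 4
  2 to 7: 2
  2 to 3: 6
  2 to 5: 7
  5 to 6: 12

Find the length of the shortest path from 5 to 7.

7

Candidate routes:
5 → 2 → 3 → 1 → 7: 7 + 6 + 14 + 2 = 29
5 → 2 → 3 → 7: 7 + 6 + 6 = 19
5 → 7: 7
5 → 2 → 7: 7 + 2 = 9
The minimum is 7.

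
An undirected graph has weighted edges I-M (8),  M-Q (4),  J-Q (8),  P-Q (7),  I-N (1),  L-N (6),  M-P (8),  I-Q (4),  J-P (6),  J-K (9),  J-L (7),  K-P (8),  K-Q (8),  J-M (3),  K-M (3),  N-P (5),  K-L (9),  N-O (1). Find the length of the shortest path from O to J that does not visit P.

13

A few of the O→J routes:
O-N-I-Q-J: 1 + 1 + 4 + 8 = 14
O-N-L-J: 1 + 6 + 7 = 14
O-N-I-Q-M-J: 1 + 1 + 4 + 4 + 3 = 13
O-N-I-M-J: 1 + 1 + 8 + 3 = 13
Shortest: 13.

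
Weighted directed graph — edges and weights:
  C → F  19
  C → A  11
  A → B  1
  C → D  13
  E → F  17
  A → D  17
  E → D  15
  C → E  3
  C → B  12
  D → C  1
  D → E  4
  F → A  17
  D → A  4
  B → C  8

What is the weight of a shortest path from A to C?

9

Paths from A to C:
A -> B -> C: 1 + 8 = 9
A -> D -> C: 17 + 1 = 18
Shortest: 9.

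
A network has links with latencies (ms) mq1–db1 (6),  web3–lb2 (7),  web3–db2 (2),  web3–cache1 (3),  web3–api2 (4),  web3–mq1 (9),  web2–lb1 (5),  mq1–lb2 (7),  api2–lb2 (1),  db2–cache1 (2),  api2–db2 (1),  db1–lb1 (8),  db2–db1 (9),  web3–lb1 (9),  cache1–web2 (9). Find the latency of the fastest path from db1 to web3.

11

Comparing a few candidate routes:
db1 - db2 - cache1 - web3: 9 + 2 + 3 = 14
db1 - db2 - web3: 9 + 2 = 11
db1 - db2 - api2 - web3: 9 + 1 + 4 = 14
db1 - mq1 - web3: 6 + 9 = 15
The minimum is 11 ms.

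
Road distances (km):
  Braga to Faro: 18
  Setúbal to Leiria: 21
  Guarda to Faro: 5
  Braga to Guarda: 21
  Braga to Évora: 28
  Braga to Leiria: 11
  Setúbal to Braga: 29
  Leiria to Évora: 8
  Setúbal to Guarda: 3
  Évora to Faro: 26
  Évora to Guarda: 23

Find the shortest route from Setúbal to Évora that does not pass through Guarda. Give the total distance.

Candidate routes:
Setúbal -> Leiria -> Braga -> Évora: 21 + 11 + 28 = 60
Setúbal -> Braga -> Faro -> Évora: 29 + 18 + 26 = 73
Setúbal -> Braga -> Évora: 29 + 28 = 57
Setúbal -> Leiria -> Évora: 21 + 8 = 29
Setúbal -> Braga -> Leiria -> Évora: 29 + 11 + 8 = 48
Setúbal -> Leiria -> Braga -> Faro -> Évora: 21 + 11 + 18 + 26 = 76
The minimum is 29 km.

29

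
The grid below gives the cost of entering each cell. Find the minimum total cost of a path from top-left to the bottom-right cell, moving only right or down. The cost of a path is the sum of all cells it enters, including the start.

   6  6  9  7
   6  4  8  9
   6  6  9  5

Take [0,0]→[0,1]→[1,1]→[2,1]→[2,2]→[2,3] for a total of 6 + 6 + 4 + 6 + 9 + 5 = 36.

36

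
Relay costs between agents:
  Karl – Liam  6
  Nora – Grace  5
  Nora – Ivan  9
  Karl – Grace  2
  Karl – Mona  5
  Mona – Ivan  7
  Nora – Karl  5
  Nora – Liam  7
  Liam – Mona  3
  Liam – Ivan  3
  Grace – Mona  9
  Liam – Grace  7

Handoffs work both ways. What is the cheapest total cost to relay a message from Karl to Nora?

Comparing a few candidate routes:
Karl → Grace → Nora: 2 + 5 = 7
Karl → Liam → Nora: 6 + 7 = 13
Karl → Mona → Liam → Nora: 5 + 3 + 7 = 15
Karl → Nora: 5
The minimum is 5.

5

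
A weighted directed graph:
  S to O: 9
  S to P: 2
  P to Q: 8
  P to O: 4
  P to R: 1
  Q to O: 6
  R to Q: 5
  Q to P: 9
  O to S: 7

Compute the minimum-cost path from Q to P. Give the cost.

Paths from Q to P:
Q -> P: 9
Q -> O -> S -> P: 6 + 7 + 2 = 15
Shortest: 9.

9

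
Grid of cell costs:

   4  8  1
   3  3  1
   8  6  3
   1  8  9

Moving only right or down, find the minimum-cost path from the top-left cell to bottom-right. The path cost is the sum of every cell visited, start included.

23

Take r0c0 → r1c0 → r1c1 → r1c2 → r2c2 → r3c2 for a total of 4 + 3 + 3 + 1 + 3 + 9 = 23.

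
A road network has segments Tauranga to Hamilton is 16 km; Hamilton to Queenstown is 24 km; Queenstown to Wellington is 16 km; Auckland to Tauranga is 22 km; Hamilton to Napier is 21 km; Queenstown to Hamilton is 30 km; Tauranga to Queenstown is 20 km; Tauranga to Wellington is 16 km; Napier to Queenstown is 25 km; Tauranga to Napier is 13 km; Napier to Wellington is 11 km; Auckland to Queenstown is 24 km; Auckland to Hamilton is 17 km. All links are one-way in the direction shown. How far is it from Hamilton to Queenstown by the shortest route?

Paths from Hamilton to Queenstown:
Hamilton -> Napier -> Queenstown: 21 + 25 = 46
Hamilton -> Queenstown: 24
Shortest: 24 km.

24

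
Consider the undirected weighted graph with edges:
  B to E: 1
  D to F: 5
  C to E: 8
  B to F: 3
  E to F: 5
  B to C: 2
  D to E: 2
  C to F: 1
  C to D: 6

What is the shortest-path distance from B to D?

A few of the B→D routes:
B→C→F→D: 2 + 1 + 5 = 8
B→C→D: 2 + 6 = 8
B→E→D: 1 + 2 = 3
B→F→D: 3 + 5 = 8
B→F→E→D: 3 + 5 + 2 = 10
B→F→C→D: 3 + 1 + 6 = 10
The minimum is 3.

3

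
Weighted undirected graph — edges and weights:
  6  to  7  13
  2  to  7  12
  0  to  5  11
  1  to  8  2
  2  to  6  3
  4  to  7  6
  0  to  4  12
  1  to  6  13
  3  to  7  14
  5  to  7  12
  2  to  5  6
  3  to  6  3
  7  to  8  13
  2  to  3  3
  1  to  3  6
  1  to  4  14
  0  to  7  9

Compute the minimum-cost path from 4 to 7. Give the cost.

6

A few of the 4→7 routes:
4 -> 0 -> 7: 12 + 9 = 21
4 -> 1 -> 8 -> 7: 14 + 2 + 13 = 29
4 -> 7: 6
4 -> 1 -> 3 -> 7: 14 + 6 + 14 = 34
Best route has total 6.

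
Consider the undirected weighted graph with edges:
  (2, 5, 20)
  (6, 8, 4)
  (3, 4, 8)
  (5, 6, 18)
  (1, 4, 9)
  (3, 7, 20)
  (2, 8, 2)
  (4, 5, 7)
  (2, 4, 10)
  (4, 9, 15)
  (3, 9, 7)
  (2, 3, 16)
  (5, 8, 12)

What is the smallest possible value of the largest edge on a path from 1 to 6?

10

Comparing a few candidate routes:
1-4-3-2-8-5-6: max(9, 8, 16, 2, 12, 18) = 18
1-4-5-8-6: max(9, 7, 12, 4) = 12
1-4-2-8-6: max(9, 10, 2, 4) = 10
1-4-2-8-5-6: max(9, 10, 2, 12, 18) = 18
1-4-9-3-2-8-6: max(9, 15, 7, 16, 2, 4) = 16
1-4-3-2-8-6: max(9, 8, 16, 2, 4) = 16
Smallest bottleneck: 10.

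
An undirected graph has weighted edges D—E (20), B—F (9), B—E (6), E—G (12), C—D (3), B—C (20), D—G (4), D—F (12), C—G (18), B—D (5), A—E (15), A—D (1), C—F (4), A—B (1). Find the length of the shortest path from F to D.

Some routes from F to D:
F - D: 12
F - B - D: 9 + 5 = 14
F - B - A - D: 9 + 1 + 1 = 11
F - C - D: 4 + 3 = 7
Best route has total 7.

7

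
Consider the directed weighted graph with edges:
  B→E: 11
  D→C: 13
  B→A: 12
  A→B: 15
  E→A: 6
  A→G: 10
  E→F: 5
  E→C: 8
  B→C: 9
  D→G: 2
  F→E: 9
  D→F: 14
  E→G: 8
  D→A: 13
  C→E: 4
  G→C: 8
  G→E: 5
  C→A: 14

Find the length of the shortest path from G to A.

Routes from G to A:
G → C → A: 8 + 14 = 22
G → E → A: 5 + 6 = 11
G → E → C → A: 5 + 8 + 14 = 27
G → C → E → A: 8 + 4 + 6 = 18
Shortest: 11.

11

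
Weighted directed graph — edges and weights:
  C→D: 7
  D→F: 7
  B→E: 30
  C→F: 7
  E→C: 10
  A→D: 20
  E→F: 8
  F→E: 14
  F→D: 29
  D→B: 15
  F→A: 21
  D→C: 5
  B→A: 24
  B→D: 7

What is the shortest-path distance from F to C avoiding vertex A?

24

Routes from F to C avoiding A:
F -> D -> C: 29 + 5 = 34
F -> D -> B -> E -> C: 29 + 15 + 30 + 10 = 84
F -> E -> C: 14 + 10 = 24
Best route has total 24.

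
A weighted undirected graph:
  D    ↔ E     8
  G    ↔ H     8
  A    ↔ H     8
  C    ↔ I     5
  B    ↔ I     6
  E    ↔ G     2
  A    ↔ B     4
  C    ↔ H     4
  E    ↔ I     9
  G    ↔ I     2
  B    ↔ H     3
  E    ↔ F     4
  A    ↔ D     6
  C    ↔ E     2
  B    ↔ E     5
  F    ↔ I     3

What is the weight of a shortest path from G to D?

10

A few of the G→D routes:
G→E→B→A→D: 2 + 5 + 4 + 6 = 17
G→I→F→E→D: 2 + 3 + 4 + 8 = 17
G→I→C→E→D: 2 + 5 + 2 + 8 = 17
G→E→D: 2 + 8 = 10
Shortest: 10.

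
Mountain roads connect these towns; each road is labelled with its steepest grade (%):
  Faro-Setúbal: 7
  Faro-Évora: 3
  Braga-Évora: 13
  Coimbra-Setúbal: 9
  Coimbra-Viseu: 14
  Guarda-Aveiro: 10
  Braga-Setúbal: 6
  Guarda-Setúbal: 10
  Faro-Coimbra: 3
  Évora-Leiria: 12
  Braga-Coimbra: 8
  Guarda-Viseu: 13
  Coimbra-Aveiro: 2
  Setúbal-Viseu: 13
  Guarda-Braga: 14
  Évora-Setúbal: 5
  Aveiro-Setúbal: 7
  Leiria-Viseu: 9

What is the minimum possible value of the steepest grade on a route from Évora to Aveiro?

Checking several routes:
Évora-Faro-Coimbra-Aveiro: max(3, 3, 2) = 3
Évora-Setúbal-Aveiro: max(5, 7) = 7
Évora-Setúbal-Faro-Coimbra-Aveiro: max(5, 7, 3, 2) = 7
The minimum achievable maximum is 3%.

3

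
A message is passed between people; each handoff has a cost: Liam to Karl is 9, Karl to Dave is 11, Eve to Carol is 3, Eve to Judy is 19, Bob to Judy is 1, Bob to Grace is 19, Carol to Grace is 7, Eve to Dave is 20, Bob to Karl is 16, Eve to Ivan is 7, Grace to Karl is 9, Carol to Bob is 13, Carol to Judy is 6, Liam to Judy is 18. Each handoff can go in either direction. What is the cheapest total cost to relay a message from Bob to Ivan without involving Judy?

Paths from Bob to Ivan avoiding Judy:
Bob→Karl→Grace→Carol→Eve→Ivan: 16 + 9 + 7 + 3 + 7 = 42
Bob→Carol→Grace→Karl→Dave→Eve→Ivan: 13 + 7 + 9 + 11 + 20 + 7 = 67
Bob→Karl→Dave→Eve→Ivan: 16 + 11 + 20 + 7 = 54
Bob→Grace→Carol→Eve→Ivan: 19 + 7 + 3 + 7 = 36
Bob→Carol→Eve→Ivan: 13 + 3 + 7 = 23
Bob→Grace→Karl→Dave→Eve→Ivan: 19 + 9 + 11 + 20 + 7 = 66
Best route has total 23.

23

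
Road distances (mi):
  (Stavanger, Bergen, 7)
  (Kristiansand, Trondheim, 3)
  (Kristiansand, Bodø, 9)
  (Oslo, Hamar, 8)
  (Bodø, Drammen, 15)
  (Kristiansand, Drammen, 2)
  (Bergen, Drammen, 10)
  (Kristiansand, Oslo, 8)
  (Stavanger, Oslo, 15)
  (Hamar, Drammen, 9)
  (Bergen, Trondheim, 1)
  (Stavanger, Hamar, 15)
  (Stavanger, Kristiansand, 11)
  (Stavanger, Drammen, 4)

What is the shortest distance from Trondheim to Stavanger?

Some routes from Trondheim to Stavanger:
Trondheim→Bergen→Stavanger: 1 + 7 = 8
Trondheim→Kristiansand→Stavanger: 3 + 11 = 14
Trondheim→Kristiansand→Drammen→Stavanger: 3 + 2 + 4 = 9
Best route has total 8 mi.

8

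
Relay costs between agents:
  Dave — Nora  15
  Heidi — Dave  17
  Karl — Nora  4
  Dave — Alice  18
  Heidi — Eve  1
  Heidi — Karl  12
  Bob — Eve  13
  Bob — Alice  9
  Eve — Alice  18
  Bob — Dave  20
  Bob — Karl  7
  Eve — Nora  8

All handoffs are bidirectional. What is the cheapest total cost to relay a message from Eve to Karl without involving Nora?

13

Checking several routes:
Eve → Bob → Karl: 13 + 7 = 20
Eve → Alice → Bob → Karl: 18 + 9 + 7 = 34
Eve → Heidi → Karl: 1 + 12 = 13
Eve → Heidi → Dave → Bob → Karl: 1 + 17 + 20 + 7 = 45
The minimum is 13.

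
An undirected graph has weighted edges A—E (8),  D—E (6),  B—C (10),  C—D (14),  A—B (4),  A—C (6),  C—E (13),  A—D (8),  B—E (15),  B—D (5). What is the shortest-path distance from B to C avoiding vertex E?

10

Routes from B to C avoiding E:
B → D → C: 5 + 14 = 19
B → C: 10
B → A → D → C: 4 + 8 + 14 = 26
B → A → C: 4 + 6 = 10
B → D → A → C: 5 + 8 + 6 = 19
Shortest: 10.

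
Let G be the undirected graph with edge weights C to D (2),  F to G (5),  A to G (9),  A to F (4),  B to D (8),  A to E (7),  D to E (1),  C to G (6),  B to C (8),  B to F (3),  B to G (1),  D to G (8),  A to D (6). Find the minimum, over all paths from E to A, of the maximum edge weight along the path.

6

Some routes from E to A:
E→D→A: max(1, 6) = 6
E→D→C→G→B→F→A: max(1, 2, 6, 1, 3, 4) = 6
E→D→C→G→F→A: max(1, 2, 6, 5, 4) = 6
Best route has worst link 6.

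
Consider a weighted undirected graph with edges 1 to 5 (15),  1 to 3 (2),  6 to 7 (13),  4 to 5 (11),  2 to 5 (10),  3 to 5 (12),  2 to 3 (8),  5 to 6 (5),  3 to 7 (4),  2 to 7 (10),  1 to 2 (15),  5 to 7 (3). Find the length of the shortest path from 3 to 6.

Checking several routes:
3 - 7 - 6: 4 + 13 = 17
3 - 2 - 5 - 6: 8 + 10 + 5 = 23
3 - 7 - 5 - 6: 4 + 3 + 5 = 12
3 - 5 - 6: 12 + 5 = 17
3 - 1 - 5 - 6: 2 + 15 + 5 = 22
Shortest: 12.

12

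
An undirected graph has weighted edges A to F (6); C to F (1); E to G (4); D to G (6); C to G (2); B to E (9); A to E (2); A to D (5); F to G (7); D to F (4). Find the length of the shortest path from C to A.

Comparing a few candidate routes:
C -> G -> D -> A: 2 + 6 + 5 = 13
C -> F -> G -> E -> A: 1 + 7 + 4 + 2 = 14
C -> G -> E -> A: 2 + 4 + 2 = 8
C -> F -> A: 1 + 6 = 7
C -> F -> D -> A: 1 + 4 + 5 = 10
Best route has total 7.

7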